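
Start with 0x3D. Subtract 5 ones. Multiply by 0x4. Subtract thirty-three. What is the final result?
Convert 0x3D (hexadecimal) → 3×16 + 13 = 61 (decimal)
Start: 61
Convert 5 ones (place-value notation) → 5 (decimal)
61 - 5 = 56
Convert 0x4 (hexadecimal) → 4 (decimal)
56 × 4 = 224
Convert thirty-three (English words) → 33 (decimal)
224 - 33 = 191
191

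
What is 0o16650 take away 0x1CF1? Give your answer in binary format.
Convert 0o16650 (octal) → 1×4096 + 6×512 + 6×64 + 5×8 = 7592 (decimal)
Convert 0x1CF1 (hexadecimal) → 1×4096 + 12×256 + 15×16 + 1 = 7409 (decimal)
Compute 7592 - 7409 = 183
Convert 183 (decimal) → 183 = 128 + 32 + 16 + 4 + 2 + 1 → 0b10110111 (binary)
0b10110111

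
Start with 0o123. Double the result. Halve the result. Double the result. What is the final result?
Convert 0o123 (octal) → 1×64 + 2×8 + 3 = 83 (decimal)
Start: 83
83 × 2 = 166
166 ÷ 2 = 83
83 × 2 = 166
166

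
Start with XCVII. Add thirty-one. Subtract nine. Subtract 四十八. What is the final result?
Convert XCVII (Roman numeral) → 90 + 5 + 1 + 1 = 97 (decimal)
Start: 97
Convert thirty-one (English words) → 31 (decimal)
97 + 31 = 128
Convert nine (English words) → 9 (decimal)
128 - 9 = 119
Convert 四十八 (Chinese numeral) → 4×10 + 8 = 48 (decimal)
119 - 48 = 71
71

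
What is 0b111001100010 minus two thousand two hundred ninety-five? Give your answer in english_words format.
Convert 0b111001100010 (binary) → 2048 + 1024 + 512 + 64 + 32 + 2 = 3682 (decimal)
Convert two thousand two hundred ninety-five (English words) → 2×1000 + 2×100 + 95 = 2295 (decimal)
Compute 3682 - 2295 = 1387
Convert 1387 (decimal) → 1387 = 1×1000 + 3×100 + 87 → one thousand three hundred eighty-seven (English words)
one thousand three hundred eighty-seven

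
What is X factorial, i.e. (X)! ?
Convert X (Roman numeral) → 10 (decimal)
Compute 10! = 3628800
3628800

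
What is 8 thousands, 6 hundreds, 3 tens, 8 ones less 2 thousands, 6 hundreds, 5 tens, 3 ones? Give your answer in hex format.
Convert 8 thousands, 6 hundreds, 3 tens, 8 ones (place-value notation) → 8×1000 + 6×100 + 3×10 + 8 = 8638 (decimal)
Convert 2 thousands, 6 hundreds, 5 tens, 3 ones (place-value notation) → 2×1000 + 6×100 + 5×10 + 3 = 2653 (decimal)
Compute 8638 - 2653 = 5985
Convert 5985 (decimal) → 5985 = 1×4096 + 7×256 + 6×16 + 1 → 0x1761 (hexadecimal)
0x1761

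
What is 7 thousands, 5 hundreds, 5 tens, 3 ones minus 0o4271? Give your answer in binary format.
Convert 7 thousands, 5 hundreds, 5 tens, 3 ones (place-value notation) → 7×1000 + 5×100 + 5×10 + 3 = 7553 (decimal)
Convert 0o4271 (octal) → 4×512 + 2×64 + 7×8 + 1 = 2233 (decimal)
Compute 7553 - 2233 = 5320
Convert 5320 (decimal) → 5320 = 4096 + 1024 + 128 + 64 + 8 → 0b1010011001000 (binary)
0b1010011001000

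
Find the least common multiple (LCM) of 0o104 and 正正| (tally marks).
Convert 0o104 (octal) → 1×64 + 4 = 68 (decimal)
Convert 正正| (tally marks) → 5 + 5 + 1 = 11 (decimal)
Compute lcm(68, 11) = 748
748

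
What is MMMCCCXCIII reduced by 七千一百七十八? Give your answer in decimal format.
Convert MMMCCCXCIII (Roman numeral) → 1000 + 1000 + 1000 + 100 + 100 + 100 + 90 + 1 + 1 + 1 = 3393 (decimal)
Convert 七千一百七十八 (Chinese numeral) → 7×1000 + 1×100 + 7×10 + 8 = 7178 (decimal)
Compute 3393 - 7178 = -3785
-3785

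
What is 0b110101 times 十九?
Convert 0b110101 (binary) → 32 + 16 + 4 + 1 = 53 (decimal)
Convert 十九 (Chinese numeral) → 1×10 + 9 = 19 (decimal)
Compute 53 × 19 = 1007
1007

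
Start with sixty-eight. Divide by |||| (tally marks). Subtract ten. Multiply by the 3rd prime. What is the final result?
Convert sixty-eight (English words) → 68 (decimal)
Start: 68
Convert |||| (tally marks) → 4 (decimal)
68 ÷ 4 = 17
Convert ten (English words) → 10 (decimal)
17 - 10 = 7
Convert the 3rd prime (prime index) → 5 (decimal)
7 × 5 = 35
35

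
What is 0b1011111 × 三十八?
Convert 0b1011111 (binary) → 64 + 16 + 8 + 4 + 2 + 1 = 95 (decimal)
Convert 三十八 (Chinese numeral) → 3×10 + 8 = 38 (decimal)
Compute 95 × 38 = 3610
3610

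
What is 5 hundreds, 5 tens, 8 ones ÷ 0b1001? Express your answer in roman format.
Convert 5 hundreds, 5 tens, 8 ones (place-value notation) → 5×100 + 5×10 + 8 = 558 (decimal)
Convert 0b1001 (binary) → 8 + 1 = 9 (decimal)
Compute 558 ÷ 9 = 62
Convert 62 (decimal) → 62 = 50 + 10 + 1 + 1 → LXII (Roman numeral)
LXII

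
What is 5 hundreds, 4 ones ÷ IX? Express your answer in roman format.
Convert 5 hundreds, 4 ones (place-value notation) → 5×100 + 4 = 504 (decimal)
Convert IX (Roman numeral) → 9 (decimal)
Compute 504 ÷ 9 = 56
Convert 56 (decimal) → 56 = 50 + 5 + 1 → LVI (Roman numeral)
LVI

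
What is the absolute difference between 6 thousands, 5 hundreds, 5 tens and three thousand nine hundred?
Convert 6 thousands, 5 hundreds, 5 tens (place-value notation) → 6×1000 + 5×100 + 5×10 = 6550 (decimal)
Convert three thousand nine hundred (English words) → 3×1000 + 9×100 = 3900 (decimal)
Compute |6550 - 3900| = 2650
2650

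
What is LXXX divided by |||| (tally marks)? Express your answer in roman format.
Convert LXXX (Roman numeral) → 50 + 10 + 10 + 10 = 80 (decimal)
Convert |||| (tally marks) → 4 (decimal)
Compute 80 ÷ 4 = 20
Convert 20 (decimal) → 20 = 10 + 10 → XX (Roman numeral)
XX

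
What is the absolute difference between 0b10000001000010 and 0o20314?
Convert 0b10000001000010 (binary) → 8192 + 64 + 2 = 8258 (decimal)
Convert 0o20314 (octal) → 2×4096 + 3×64 + 1×8 + 4 = 8396 (decimal)
Compute |8258 - 8396| = 138
138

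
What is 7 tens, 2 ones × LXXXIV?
Convert 7 tens, 2 ones (place-value notation) → 7×10 + 2 = 72 (decimal)
Convert LXXXIV (Roman numeral) → 50 + 10 + 10 + 10 + 4 = 84 (decimal)
Compute 72 × 84 = 6048
6048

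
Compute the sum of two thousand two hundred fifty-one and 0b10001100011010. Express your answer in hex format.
Convert two thousand two hundred fifty-one (English words) → 2×1000 + 2×100 + 51 = 2251 (decimal)
Convert 0b10001100011010 (binary) → 8192 + 512 + 256 + 16 + 8 + 2 = 8986 (decimal)
Compute 2251 + 8986 = 11237
Convert 11237 (decimal) → 11237 = 2×4096 + 11×256 + 14×16 + 5 → 0x2BE5 (hexadecimal)
0x2BE5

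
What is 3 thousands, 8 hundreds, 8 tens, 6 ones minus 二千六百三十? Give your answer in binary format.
Convert 3 thousands, 8 hundreds, 8 tens, 6 ones (place-value notation) → 3×1000 + 8×100 + 8×10 + 6 = 3886 (decimal)
Convert 二千六百三十 (Chinese numeral) → 2×1000 + 6×100 + 3×10 = 2630 (decimal)
Compute 3886 - 2630 = 1256
Convert 1256 (decimal) → 1256 = 1024 + 128 + 64 + 32 + 8 → 0b10011101000 (binary)
0b10011101000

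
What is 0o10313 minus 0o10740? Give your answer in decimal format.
Convert 0o10313 (octal) → 1×4096 + 3×64 + 1×8 + 3 = 4299 (decimal)
Convert 0o10740 (octal) → 1×4096 + 7×64 + 4×8 = 4576 (decimal)
Compute 4299 - 4576 = -277
-277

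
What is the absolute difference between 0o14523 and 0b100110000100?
Convert 0o14523 (octal) → 1×4096 + 4×512 + 5×64 + 2×8 + 3 = 6483 (decimal)
Convert 0b100110000100 (binary) → 2048 + 256 + 128 + 4 = 2436 (decimal)
Compute |6483 - 2436| = 4047
4047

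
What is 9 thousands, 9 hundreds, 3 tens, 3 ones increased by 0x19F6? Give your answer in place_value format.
Convert 9 thousands, 9 hundreds, 3 tens, 3 ones (place-value notation) → 9×1000 + 9×100 + 3×10 + 3 = 9933 (decimal)
Convert 0x19F6 (hexadecimal) → 1×4096 + 9×256 + 15×16 + 6 = 6646 (decimal)
Compute 9933 + 6646 = 16579
Convert 16579 (decimal) → 16579 = 16×1000 + 5×100 + 7×10 + 9 → 16 thousands, 5 hundreds, 7 tens, 9 ones (place-value notation)
16 thousands, 5 hundreds, 7 tens, 9 ones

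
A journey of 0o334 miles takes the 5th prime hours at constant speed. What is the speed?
Convert 0o334 (octal) → 3×64 + 3×8 + 4 = 220 (decimal)
Convert the 5th prime (prime index) → 11 (decimal)
Compute 220 ÷ 11 = 20
20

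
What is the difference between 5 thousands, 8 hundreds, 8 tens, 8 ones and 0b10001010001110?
Convert 5 thousands, 8 hundreds, 8 tens, 8 ones (place-value notation) → 5×1000 + 8×100 + 8×10 + 8 = 5888 (decimal)
Convert 0b10001010001110 (binary) → 8192 + 512 + 128 + 8 + 4 + 2 = 8846 (decimal)
Difference: |5888 - 8846| = 2958
2958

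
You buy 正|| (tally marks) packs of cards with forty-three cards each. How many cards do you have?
Convert forty-three (English words) → 43 (decimal)
Convert 正|| (tally marks) → 5 + 2 = 7 (decimal)
Compute 43 × 7 = 301
301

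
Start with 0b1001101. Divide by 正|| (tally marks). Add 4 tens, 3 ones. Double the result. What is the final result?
Convert 0b1001101 (binary) → 64 + 8 + 4 + 1 = 77 (decimal)
Start: 77
Convert 正|| (tally marks) → 5 + 2 = 7 (decimal)
77 ÷ 7 = 11
Convert 4 tens, 3 ones (place-value notation) → 4×10 + 3 = 43 (decimal)
11 + 43 = 54
54 × 2 = 108
108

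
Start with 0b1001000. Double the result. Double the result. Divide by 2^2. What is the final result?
Convert 0b1001000 (binary) → 64 + 8 = 72 (decimal)
Start: 72
72 × 2 = 144
144 × 2 = 288
Convert 2^2 (power) → 4 (decimal)
288 ÷ 4 = 72
72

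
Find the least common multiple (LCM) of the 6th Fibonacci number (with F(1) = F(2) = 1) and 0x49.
Convert the 6th Fibonacci number (with F(1) = F(2) = 1) (Fibonacci index) → 1, 1, 2, 3, 5, 8 → 8 (decimal)
Convert 0x49 (hexadecimal) → 4×16 + 9 = 73 (decimal)
Compute lcm(8, 73) = 584
584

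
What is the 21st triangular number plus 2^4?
The 21st triangular number = 21×22/2 = 231
Convert 2^4 (power) → 16 (decimal)
Compute 231 + 16 = 247
247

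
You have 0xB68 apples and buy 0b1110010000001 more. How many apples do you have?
Convert 0xB68 (hexadecimal) → 11×256 + 6×16 + 8 = 2920 (decimal)
Convert 0b1110010000001 (binary) → 4096 + 2048 + 1024 + 128 + 1 = 7297 (decimal)
Compute 2920 + 7297 = 10217
10217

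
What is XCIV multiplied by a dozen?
Convert XCIV (Roman numeral) → 90 + 4 = 94 (decimal)
Convert a dozen (colloquial) → 12 (decimal)
Compute 94 × 12 = 1128
1128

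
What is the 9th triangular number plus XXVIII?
The 9th triangular number = 9×10/2 = 45
Convert XXVIII (Roman numeral) → 10 + 10 + 5 + 1 + 1 + 1 = 28 (decimal)
Compute 45 + 28 = 73
73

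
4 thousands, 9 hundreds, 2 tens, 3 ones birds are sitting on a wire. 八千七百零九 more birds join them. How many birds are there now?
Convert 4 thousands, 9 hundreds, 2 tens, 3 ones (place-value notation) → 4×1000 + 9×100 + 2×10 + 3 = 4923 (decimal)
Convert 八千七百零九 (Chinese numeral) → 8×1000 + 7×100 + 9 = 8709 (decimal)
Compute 4923 + 8709 = 13632
13632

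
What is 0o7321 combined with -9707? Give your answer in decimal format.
Convert 0o7321 (octal) → 7×512 + 3×64 + 2×8 + 1 = 3793 (decimal)
Compute 3793 + -9707 = -5914
-5914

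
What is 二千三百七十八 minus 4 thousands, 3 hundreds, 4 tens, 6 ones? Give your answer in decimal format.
Convert 二千三百七十八 (Chinese numeral) → 2×1000 + 3×100 + 7×10 + 8 = 2378 (decimal)
Convert 4 thousands, 3 hundreds, 4 tens, 6 ones (place-value notation) → 4×1000 + 3×100 + 4×10 + 6 = 4346 (decimal)
Compute 2378 - 4346 = -1968
-1968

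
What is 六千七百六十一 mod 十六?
Convert 六千七百六十一 (Chinese numeral) → 6×1000 + 7×100 + 6×10 + 1 = 6761 (decimal)
Convert 十六 (Chinese numeral) → 1×10 + 6 = 16 (decimal)
Compute 6761 mod 16 = 9
9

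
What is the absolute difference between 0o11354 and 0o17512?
Convert 0o11354 (octal) → 1×4096 + 1×512 + 3×64 + 5×8 + 4 = 4844 (decimal)
Convert 0o17512 (octal) → 1×4096 + 7×512 + 5×64 + 1×8 + 2 = 8010 (decimal)
Compute |4844 - 8010| = 3166
3166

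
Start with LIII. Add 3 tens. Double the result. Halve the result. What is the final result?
Convert LIII (Roman numeral) → 50 + 1 + 1 + 1 = 53 (decimal)
Start: 53
Convert 3 tens (place-value notation) → 3×10 = 30 (decimal)
53 + 30 = 83
83 × 2 = 166
166 ÷ 2 = 83
83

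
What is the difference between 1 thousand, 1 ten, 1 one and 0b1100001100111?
Convert 1 thousand, 1 ten, 1 one (place-value notation) → 1×1000 + 1×10 + 1 = 1011 (decimal)
Convert 0b1100001100111 (binary) → 4096 + 2048 + 64 + 32 + 4 + 2 + 1 = 6247 (decimal)
Difference: |1011 - 6247| = 5236
5236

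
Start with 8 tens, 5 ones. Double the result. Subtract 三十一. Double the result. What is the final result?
Convert 8 tens, 5 ones (place-value notation) → 8×10 + 5 = 85 (decimal)
Start: 85
85 × 2 = 170
Convert 三十一 (Chinese numeral) → 3×10 + 1 = 31 (decimal)
170 - 31 = 139
139 × 2 = 278
278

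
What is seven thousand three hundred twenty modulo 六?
Convert seven thousand three hundred twenty (English words) → 7×1000 + 3×100 + 20 = 7320 (decimal)
Convert 六 (Chinese numeral) → 6 (decimal)
Compute 7320 mod 6 = 0
0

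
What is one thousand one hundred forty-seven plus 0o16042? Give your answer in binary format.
Convert one thousand one hundred forty-seven (English words) → 1×1000 + 1×100 + 47 = 1147 (decimal)
Convert 0o16042 (octal) → 1×4096 + 6×512 + 4×8 + 2 = 7202 (decimal)
Compute 1147 + 7202 = 8349
Convert 8349 (decimal) → 8349 = 8192 + 128 + 16 + 8 + 4 + 1 → 0b10000010011101 (binary)
0b10000010011101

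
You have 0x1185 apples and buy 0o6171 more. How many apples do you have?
Convert 0x1185 (hexadecimal) → 1×4096 + 1×256 + 8×16 + 5 = 4485 (decimal)
Convert 0o6171 (octal) → 6×512 + 1×64 + 7×8 + 1 = 3193 (decimal)
Compute 4485 + 3193 = 7678
7678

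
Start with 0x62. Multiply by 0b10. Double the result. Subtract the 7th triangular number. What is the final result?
Convert 0x62 (hexadecimal) → 6×16 + 2 = 98 (decimal)
Start: 98
Convert 0b10 (binary) → 2 (decimal)
98 × 2 = 196
196 × 2 = 392
Convert the 7th triangular number (triangular index) → 7×8/2 = 28 (decimal)
392 - 28 = 364
364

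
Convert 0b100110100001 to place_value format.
Convert 0b100110100001 (binary) → 2048 + 256 + 128 + 32 + 1 = 2465 (decimal)
Convert 2465 (decimal) → 2465 = 2×1000 + 4×100 + 6×10 + 5 → 2 thousands, 4 hundreds, 6 tens, 5 ones (place-value notation)
2 thousands, 4 hundreds, 6 tens, 5 ones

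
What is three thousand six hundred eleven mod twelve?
Convert three thousand six hundred eleven (English words) → 3×1000 + 6×100 + 11 = 3611 (decimal)
Convert twelve (English words) → 12 (decimal)
Compute 3611 mod 12 = 11
11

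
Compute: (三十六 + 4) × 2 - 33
Convert 三十六 (Chinese numeral) → 3×10 + 6 = 36 (decimal)
Expression in decimal: (36 + 4) × 2 - 33
Parentheses first: 36 + 4 = 40
Multiply: 40 × 2 = 80
Subtract: 80 - 33 = 47
47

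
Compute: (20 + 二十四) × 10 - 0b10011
Convert 二十四 (Chinese numeral) → 2×10 + 4 = 24 (decimal)
Convert 0b10011 (binary) → 16 + 2 + 1 = 19 (decimal)
Expression in decimal: (20 + 24) × 10 - 19
Parentheses first: 20 + 24 = 44
Multiply: 44 × 10 = 440
Subtract: 440 - 19 = 421
421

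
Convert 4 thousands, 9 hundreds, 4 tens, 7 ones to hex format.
Convert 4 thousands, 9 hundreds, 4 tens, 7 ones (place-value notation) → 4×1000 + 9×100 + 4×10 + 7 = 4947 (decimal)
Convert 4947 (decimal) → 4947 = 1×4096 + 3×256 + 5×16 + 3 → 0x1353 (hexadecimal)
0x1353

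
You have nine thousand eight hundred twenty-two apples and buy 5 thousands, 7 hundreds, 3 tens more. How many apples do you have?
Convert nine thousand eight hundred twenty-two (English words) → 9×1000 + 8×100 + 22 = 9822 (decimal)
Convert 5 thousands, 7 hundreds, 3 tens (place-value notation) → 5×1000 + 7×100 + 3×10 = 5730 (decimal)
Compute 9822 + 5730 = 15552
15552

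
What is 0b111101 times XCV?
Convert 0b111101 (binary) → 32 + 16 + 8 + 4 + 1 = 61 (decimal)
Convert XCV (Roman numeral) → 90 + 5 = 95 (decimal)
Compute 61 × 95 = 5795
5795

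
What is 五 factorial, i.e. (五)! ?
Convert 五 (Chinese numeral) → 5 (decimal)
Compute 5! = 120
120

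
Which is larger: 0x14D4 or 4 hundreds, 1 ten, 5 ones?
Convert 0x14D4 (hexadecimal) → 1×4096 + 4×256 + 13×16 + 4 = 5332 (decimal)
Convert 4 hundreds, 1 ten, 5 ones (place-value notation) → 4×100 + 1×10 + 5 = 415 (decimal)
Compare 5332 vs 415: larger = 5332
5332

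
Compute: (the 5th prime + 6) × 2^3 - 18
Convert the 5th prime (prime index) → 11 (decimal)
Convert 2^3 (power) → 8 (decimal)
Expression in decimal: (11 + 6) × 8 - 18
Parentheses first: 11 + 6 = 17
Multiply: 17 × 8 = 136
Subtract: 136 - 18 = 118
118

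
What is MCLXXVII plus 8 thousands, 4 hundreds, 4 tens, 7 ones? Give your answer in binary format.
Convert MCLXXVII (Roman numeral) → 1000 + 100 + 50 + 10 + 10 + 5 + 1 + 1 = 1177 (decimal)
Convert 8 thousands, 4 hundreds, 4 tens, 7 ones (place-value notation) → 8×1000 + 4×100 + 4×10 + 7 = 8447 (decimal)
Compute 1177 + 8447 = 9624
Convert 9624 (decimal) → 9624 = 8192 + 1024 + 256 + 128 + 16 + 8 → 0b10010110011000 (binary)
0b10010110011000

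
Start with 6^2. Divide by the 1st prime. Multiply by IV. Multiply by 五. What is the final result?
Convert 6^2 (power) → 36 (decimal)
Start: 36
Convert the 1st prime (prime index) → 2 (decimal)
36 ÷ 2 = 18
Convert IV (Roman numeral) → 4 (decimal)
18 × 4 = 72
Convert 五 (Chinese numeral) → 5 (decimal)
72 × 5 = 360
360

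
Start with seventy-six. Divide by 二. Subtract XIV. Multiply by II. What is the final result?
Convert seventy-six (English words) → 76 (decimal)
Start: 76
Convert 二 (Chinese numeral) → 2 (decimal)
76 ÷ 2 = 38
Convert XIV (Roman numeral) → 10 + 4 = 14 (decimal)
38 - 14 = 24
Convert II (Roman numeral) → 1 + 1 = 2 (decimal)
24 × 2 = 48
48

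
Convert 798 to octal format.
Convert 798 (decimal) → 798 = 1×512 + 4×64 + 3×8 + 6 → 0o1436 (octal)
0o1436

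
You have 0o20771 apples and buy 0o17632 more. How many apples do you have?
Convert 0o20771 (octal) → 2×4096 + 7×64 + 7×8 + 1 = 8697 (decimal)
Convert 0o17632 (octal) → 1×4096 + 7×512 + 6×64 + 3×8 + 2 = 8090 (decimal)
Compute 8697 + 8090 = 16787
16787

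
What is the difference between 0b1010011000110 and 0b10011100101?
Convert 0b1010011000110 (binary) → 4096 + 1024 + 128 + 64 + 4 + 2 = 5318 (decimal)
Convert 0b10011100101 (binary) → 1024 + 128 + 64 + 32 + 4 + 1 = 1253 (decimal)
Difference: |5318 - 1253| = 4065
4065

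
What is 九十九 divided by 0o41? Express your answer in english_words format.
Convert 九十九 (Chinese numeral) → 9×10 + 9 = 99 (decimal)
Convert 0o41 (octal) → 4×8 + 1 = 33 (decimal)
Compute 99 ÷ 33 = 3
Convert 3 (decimal) → three (English words)
three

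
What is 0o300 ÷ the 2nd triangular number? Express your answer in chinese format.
Convert 0o300 (octal) → 3×64 = 192 (decimal)
Convert the 2nd triangular number (triangular index) → 2×3/2 = 3 (decimal)
Compute 192 ÷ 3 = 64
Convert 64 (decimal) → 64 = 6×10 + 4 → 六十四 (Chinese numeral)
六十四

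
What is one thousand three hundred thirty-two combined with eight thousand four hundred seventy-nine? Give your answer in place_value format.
Convert one thousand three hundred thirty-two (English words) → 1×1000 + 3×100 + 32 = 1332 (decimal)
Convert eight thousand four hundred seventy-nine (English words) → 8×1000 + 4×100 + 79 = 8479 (decimal)
Compute 1332 + 8479 = 9811
Convert 9811 (decimal) → 9811 = 9×1000 + 8×100 + 1×10 + 1 → 9 thousands, 8 hundreds, 1 ten, 1 one (place-value notation)
9 thousands, 8 hundreds, 1 ten, 1 one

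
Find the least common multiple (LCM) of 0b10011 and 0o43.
Convert 0b10011 (binary) → 16 + 2 + 1 = 19 (decimal)
Convert 0o43 (octal) → 4×8 + 3 = 35 (decimal)
Compute lcm(19, 35) = 665
665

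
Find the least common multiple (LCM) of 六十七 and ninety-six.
Convert 六十七 (Chinese numeral) → 6×10 + 7 = 67 (decimal)
Convert ninety-six (English words) → 96 (decimal)
Compute lcm(67, 96) = 6432
6432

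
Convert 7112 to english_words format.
Convert 7112 (decimal) → 7112 = 7×1000 + 1×100 + 12 → seven thousand one hundred twelve (English words)
seven thousand one hundred twelve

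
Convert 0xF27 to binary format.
Convert 0xF27 (hexadecimal) → 15×256 + 2×16 + 7 = 3879 (decimal)
Convert 3879 (decimal) → 3879 = 2048 + 1024 + 512 + 256 + 32 + 4 + 2 + 1 → 0b111100100111 (binary)
0b111100100111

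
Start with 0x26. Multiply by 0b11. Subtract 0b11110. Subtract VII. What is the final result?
Convert 0x26 (hexadecimal) → 2×16 + 6 = 38 (decimal)
Start: 38
Convert 0b11 (binary) → 2 + 1 = 3 (decimal)
38 × 3 = 114
Convert 0b11110 (binary) → 16 + 8 + 4 + 2 = 30 (decimal)
114 - 30 = 84
Convert VII (Roman numeral) → 5 + 1 + 1 = 7 (decimal)
84 - 7 = 77
77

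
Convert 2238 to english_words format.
Convert 2238 (decimal) → 2238 = 2×1000 + 2×100 + 38 → two thousand two hundred thirty-eight (English words)
two thousand two hundred thirty-eight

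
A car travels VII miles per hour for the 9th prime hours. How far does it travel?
Convert VII (Roman numeral) → 5 + 1 + 1 = 7 (decimal)
Convert the 9th prime (prime index) → 23 (decimal)
Compute 7 × 23 = 161
161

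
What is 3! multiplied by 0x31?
Convert 3! (factorial) → 6 (decimal)
Convert 0x31 (hexadecimal) → 3×16 + 1 = 49 (decimal)
Compute 6 × 49 = 294
294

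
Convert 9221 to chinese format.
Convert 9221 (decimal) → 9221 = 9×1000 + 2×100 + 2×10 + 1 → 九千二百二十一 (Chinese numeral)
九千二百二十一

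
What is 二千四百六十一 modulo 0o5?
Convert 二千四百六十一 (Chinese numeral) → 2×1000 + 4×100 + 6×10 + 1 = 2461 (decimal)
Convert 0o5 (octal) → 5 (decimal)
Compute 2461 mod 5 = 1
1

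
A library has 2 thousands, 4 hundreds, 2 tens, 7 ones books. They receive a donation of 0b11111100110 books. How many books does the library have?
Convert 2 thousands, 4 hundreds, 2 tens, 7 ones (place-value notation) → 2×1000 + 4×100 + 2×10 + 7 = 2427 (decimal)
Convert 0b11111100110 (binary) → 1024 + 512 + 256 + 128 + 64 + 32 + 4 + 2 = 2022 (decimal)
Compute 2427 + 2022 = 4449
4449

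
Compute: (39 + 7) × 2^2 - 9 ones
Convert 2^2 (power) → 4 (decimal)
Convert 9 ones (place-value notation) → 9 (decimal)
Expression in decimal: (39 + 7) × 4 - 9
Parentheses first: 39 + 7 = 46
Multiply: 46 × 4 = 184
Subtract: 184 - 9 = 175
175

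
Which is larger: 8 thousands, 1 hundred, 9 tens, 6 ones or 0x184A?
Convert 8 thousands, 1 hundred, 9 tens, 6 ones (place-value notation) → 8×1000 + 1×100 + 9×10 + 6 = 8196 (decimal)
Convert 0x184A (hexadecimal) → 1×4096 + 8×256 + 4×16 + 10 = 6218 (decimal)
Compare 8196 vs 6218: larger = 8196
8196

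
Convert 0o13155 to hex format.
Convert 0o13155 (octal) → 1×4096 + 3×512 + 1×64 + 5×8 + 5 = 5741 (decimal)
Convert 5741 (decimal) → 5741 = 1×4096 + 6×256 + 6×16 + 13 → 0x166D (hexadecimal)
0x166D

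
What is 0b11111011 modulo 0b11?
Convert 0b11111011 (binary) → 128 + 64 + 32 + 16 + 8 + 2 + 1 = 251 (decimal)
Convert 0b11 (binary) → 2 + 1 = 3 (decimal)
Compute 251 mod 3 = 2
2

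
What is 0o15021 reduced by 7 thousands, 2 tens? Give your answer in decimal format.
Convert 0o15021 (octal) → 1×4096 + 5×512 + 2×8 + 1 = 6673 (decimal)
Convert 7 thousands, 2 tens (place-value notation) → 7×1000 + 2×10 = 7020 (decimal)
Compute 6673 - 7020 = -347
-347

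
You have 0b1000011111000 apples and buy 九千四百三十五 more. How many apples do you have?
Convert 0b1000011111000 (binary) → 4096 + 128 + 64 + 32 + 16 + 8 = 4344 (decimal)
Convert 九千四百三十五 (Chinese numeral) → 9×1000 + 4×100 + 3×10 + 5 = 9435 (decimal)
Compute 4344 + 9435 = 13779
13779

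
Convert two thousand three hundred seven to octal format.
Convert two thousand three hundred seven (English words) → 2×1000 + 3×100 + 7 = 2307 (decimal)
Convert 2307 (decimal) → 2307 = 4×512 + 4×64 + 3 → 0o4403 (octal)
0o4403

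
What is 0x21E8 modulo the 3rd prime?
Convert 0x21E8 (hexadecimal) → 2×4096 + 1×256 + 14×16 + 8 = 8680 (decimal)
Convert the 3rd prime (prime index) → 5 (decimal)
Compute 8680 mod 5 = 0
0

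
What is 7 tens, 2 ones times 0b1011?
Convert 7 tens, 2 ones (place-value notation) → 7×10 + 2 = 72 (decimal)
Convert 0b1011 (binary) → 8 + 2 + 1 = 11 (decimal)
Compute 72 × 11 = 792
792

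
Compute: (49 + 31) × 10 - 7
Parentheses first: 49 + 31 = 80
Multiply: 80 × 10 = 800
Subtract: 800 - 7 = 793
793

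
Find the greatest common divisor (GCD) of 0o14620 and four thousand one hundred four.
Convert 0o14620 (octal) → 1×4096 + 4×512 + 6×64 + 2×8 = 6544 (decimal)
Convert four thousand one hundred four (English words) → 4×1000 + 1×100 + 4 = 4104 (decimal)
Compute gcd(6544, 4104) = 8
8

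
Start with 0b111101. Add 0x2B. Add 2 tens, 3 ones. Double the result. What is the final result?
Convert 0b111101 (binary) → 32 + 16 + 8 + 4 + 1 = 61 (decimal)
Start: 61
Convert 0x2B (hexadecimal) → 2×16 + 11 = 43 (decimal)
61 + 43 = 104
Convert 2 tens, 3 ones (place-value notation) → 2×10 + 3 = 23 (decimal)
104 + 23 = 127
127 × 2 = 254
254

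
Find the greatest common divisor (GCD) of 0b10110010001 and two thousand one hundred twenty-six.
Convert 0b10110010001 (binary) → 1024 + 256 + 128 + 16 + 1 = 1425 (decimal)
Convert two thousand one hundred twenty-six (English words) → 2×1000 + 1×100 + 26 = 2126 (decimal)
Compute gcd(1425, 2126) = 1
1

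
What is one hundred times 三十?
Convert one hundred (English words) → 1×100 = 100 (decimal)
Convert 三十 (Chinese numeral) → 3×10 = 30 (decimal)
Compute 100 × 30 = 3000
3000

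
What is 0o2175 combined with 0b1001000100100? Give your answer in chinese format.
Convert 0o2175 (octal) → 2×512 + 1×64 + 7×8 + 5 = 1149 (decimal)
Convert 0b1001000100100 (binary) → 4096 + 512 + 32 + 4 = 4644 (decimal)
Compute 1149 + 4644 = 5793
Convert 5793 (decimal) → 5793 = 5×1000 + 7×100 + 9×10 + 3 → 五千七百九十三 (Chinese numeral)
五千七百九十三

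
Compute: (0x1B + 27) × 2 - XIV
Convert 0x1B (hexadecimal) → 1×16 + 11 = 27 (decimal)
Convert XIV (Roman numeral) → 10 + 4 = 14 (decimal)
Expression in decimal: (27 + 27) × 2 - 14
Parentheses first: 27 + 27 = 54
Multiply: 54 × 2 = 108
Subtract: 108 - 14 = 94
94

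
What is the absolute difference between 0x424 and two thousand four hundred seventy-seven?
Convert 0x424 (hexadecimal) → 4×256 + 2×16 + 4 = 1060 (decimal)
Convert two thousand four hundred seventy-seven (English words) → 2×1000 + 4×100 + 77 = 2477 (decimal)
Compute |1060 - 2477| = 1417
1417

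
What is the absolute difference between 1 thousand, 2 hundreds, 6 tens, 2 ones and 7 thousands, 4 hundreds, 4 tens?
Convert 1 thousand, 2 hundreds, 6 tens, 2 ones (place-value notation) → 1×1000 + 2×100 + 6×10 + 2 = 1262 (decimal)
Convert 7 thousands, 4 hundreds, 4 tens (place-value notation) → 7×1000 + 4×100 + 4×10 = 7440 (decimal)
Compute |1262 - 7440| = 6178
6178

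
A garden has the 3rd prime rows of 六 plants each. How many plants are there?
Convert 六 (Chinese numeral) → 6 (decimal)
Convert the 3rd prime (prime index) → 5 (decimal)
Compute 6 × 5 = 30
30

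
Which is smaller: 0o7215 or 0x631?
Convert 0o7215 (octal) → 7×512 + 2×64 + 1×8 + 5 = 3725 (decimal)
Convert 0x631 (hexadecimal) → 6×256 + 3×16 + 1 = 1585 (decimal)
Compare 3725 vs 1585: smaller = 1585
1585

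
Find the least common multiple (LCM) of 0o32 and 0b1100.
Convert 0o32 (octal) → 3×8 + 2 = 26 (decimal)
Convert 0b1100 (binary) → 8 + 4 = 12 (decimal)
Compute lcm(26, 12) = 156
156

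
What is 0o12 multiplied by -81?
Convert 0o12 (octal) → 1×8 + 2 = 10 (decimal)
Compute 10 × -81 = -810
-810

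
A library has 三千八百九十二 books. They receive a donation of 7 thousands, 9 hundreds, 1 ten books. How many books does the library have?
Convert 三千八百九十二 (Chinese numeral) → 3×1000 + 8×100 + 9×10 + 2 = 3892 (decimal)
Convert 7 thousands, 9 hundreds, 1 ten (place-value notation) → 7×1000 + 9×100 + 1×10 = 7910 (decimal)
Compute 3892 + 7910 = 11802
11802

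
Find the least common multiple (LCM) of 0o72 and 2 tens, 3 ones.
Convert 0o72 (octal) → 7×8 + 2 = 58 (decimal)
Convert 2 tens, 3 ones (place-value notation) → 2×10 + 3 = 23 (decimal)
Compute lcm(58, 23) = 1334
1334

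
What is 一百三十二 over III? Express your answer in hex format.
Convert 一百三十二 (Chinese numeral) → 1×100 + 3×10 + 2 = 132 (decimal)
Convert III (Roman numeral) → 1 + 1 + 1 = 3 (decimal)
Compute 132 ÷ 3 = 44
Convert 44 (decimal) → 44 = 2×16 + 12 → 0x2C (hexadecimal)
0x2C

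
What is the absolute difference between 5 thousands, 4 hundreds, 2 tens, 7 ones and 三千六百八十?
Convert 5 thousands, 4 hundreds, 2 tens, 7 ones (place-value notation) → 5×1000 + 4×100 + 2×10 + 7 = 5427 (decimal)
Convert 三千六百八十 (Chinese numeral) → 3×1000 + 6×100 + 8×10 = 3680 (decimal)
Compute |5427 - 3680| = 1747
1747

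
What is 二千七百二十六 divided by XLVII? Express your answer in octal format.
Convert 二千七百二十六 (Chinese numeral) → 2×1000 + 7×100 + 2×10 + 6 = 2726 (decimal)
Convert XLVII (Roman numeral) → 40 + 5 + 1 + 1 = 47 (decimal)
Compute 2726 ÷ 47 = 58
Convert 58 (decimal) → 58 = 7×8 + 2 → 0o72 (octal)
0o72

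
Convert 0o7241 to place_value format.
Convert 0o7241 (octal) → 7×512 + 2×64 + 4×8 + 1 = 3745 (decimal)
Convert 3745 (decimal) → 3745 = 3×1000 + 7×100 + 4×10 + 5 → 3 thousands, 7 hundreds, 4 tens, 5 ones (place-value notation)
3 thousands, 7 hundreds, 4 tens, 5 ones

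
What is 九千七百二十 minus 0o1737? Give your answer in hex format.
Convert 九千七百二十 (Chinese numeral) → 9×1000 + 7×100 + 2×10 = 9720 (decimal)
Convert 0o1737 (octal) → 1×512 + 7×64 + 3×8 + 7 = 991 (decimal)
Compute 9720 - 991 = 8729
Convert 8729 (decimal) → 8729 = 2×4096 + 2×256 + 1×16 + 9 → 0x2219 (hexadecimal)
0x2219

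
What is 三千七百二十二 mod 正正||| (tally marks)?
Convert 三千七百二十二 (Chinese numeral) → 3×1000 + 7×100 + 2×10 + 2 = 3722 (decimal)
Convert 正正||| (tally marks) → 5 + 5 + 3 = 13 (decimal)
Compute 3722 mod 13 = 4
4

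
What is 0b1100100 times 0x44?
Convert 0b1100100 (binary) → 64 + 32 + 4 = 100 (decimal)
Convert 0x44 (hexadecimal) → 4×16 + 4 = 68 (decimal)
Compute 100 × 68 = 6800
6800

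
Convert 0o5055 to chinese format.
Convert 0o5055 (octal) → 5×512 + 5×8 + 5 = 2605 (decimal)
Convert 2605 (decimal) → 2605 = 2×1000 + 6×100 + 5 → 二千六百零五 (Chinese numeral)
二千六百零五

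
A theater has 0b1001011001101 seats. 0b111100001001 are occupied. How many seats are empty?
Convert 0b1001011001101 (binary) → 4096 + 512 + 128 + 64 + 8 + 4 + 1 = 4813 (decimal)
Convert 0b111100001001 (binary) → 2048 + 1024 + 512 + 256 + 8 + 1 = 3849 (decimal)
Compute 4813 - 3849 = 964
964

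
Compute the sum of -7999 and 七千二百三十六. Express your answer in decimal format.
Convert 七千二百三十六 (Chinese numeral) → 7×1000 + 2×100 + 3×10 + 6 = 7236 (decimal)
Compute -7999 + 7236 = -763
-763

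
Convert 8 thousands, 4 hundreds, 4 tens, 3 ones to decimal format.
Convert 8 thousands, 4 hundreds, 4 tens, 3 ones (place-value notation) → 8×1000 + 4×100 + 4×10 + 3 = 8443 (decimal)
8443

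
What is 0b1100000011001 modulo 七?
Convert 0b1100000011001 (binary) → 4096 + 2048 + 16 + 8 + 1 = 6169 (decimal)
Convert 七 (Chinese numeral) → 7 (decimal)
Compute 6169 mod 7 = 2
2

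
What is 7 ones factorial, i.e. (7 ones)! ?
Convert 7 ones (place-value notation) → 7 (decimal)
Compute 7! = 5040
5040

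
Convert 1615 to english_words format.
Convert 1615 (decimal) → 1615 = 1×1000 + 6×100 + 15 → one thousand six hundred fifteen (English words)
one thousand six hundred fifteen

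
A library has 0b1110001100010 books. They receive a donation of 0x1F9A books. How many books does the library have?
Convert 0b1110001100010 (binary) → 4096 + 2048 + 1024 + 64 + 32 + 2 = 7266 (decimal)
Convert 0x1F9A (hexadecimal) → 1×4096 + 15×256 + 9×16 + 10 = 8090 (decimal)
Compute 7266 + 8090 = 15356
15356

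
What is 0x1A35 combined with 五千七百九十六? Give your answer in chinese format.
Convert 0x1A35 (hexadecimal) → 1×4096 + 10×256 + 3×16 + 5 = 6709 (decimal)
Convert 五千七百九十六 (Chinese numeral) → 5×1000 + 7×100 + 9×10 + 6 = 5796 (decimal)
Compute 6709 + 5796 = 12505
Convert 12505 (decimal) → 12505 = 1×10000 + 2×1000 + 5×100 + 5 → 一万二千五百零五 (Chinese numeral)
一万二千五百零五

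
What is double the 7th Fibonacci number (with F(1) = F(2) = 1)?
The 7th Fibonacci number (with F(1) = F(2) = 1): 1, 1, 2, 3, 5, 8, 13 → 13
Compute 13 × 2 = 26
26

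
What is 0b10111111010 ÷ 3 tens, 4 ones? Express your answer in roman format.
Convert 0b10111111010 (binary) → 1024 + 256 + 128 + 64 + 32 + 16 + 8 + 2 = 1530 (decimal)
Convert 3 tens, 4 ones (place-value notation) → 3×10 + 4 = 34 (decimal)
Compute 1530 ÷ 34 = 45
Convert 45 (decimal) → 45 = 40 + 5 → XLV (Roman numeral)
XLV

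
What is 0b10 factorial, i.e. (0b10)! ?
Convert 0b10 (binary) → 2 (decimal)
Compute 2! = 2
2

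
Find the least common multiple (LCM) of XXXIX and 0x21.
Convert XXXIX (Roman numeral) → 10 + 10 + 10 + 9 = 39 (decimal)
Convert 0x21 (hexadecimal) → 2×16 + 1 = 33 (decimal)
Compute lcm(39, 33) = 429
429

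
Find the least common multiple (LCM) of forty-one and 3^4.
Convert forty-one (English words) → 41 (decimal)
Convert 3^4 (power) → 81 (decimal)
Compute lcm(41, 81) = 3321
3321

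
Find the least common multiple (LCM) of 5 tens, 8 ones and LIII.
Convert 5 tens, 8 ones (place-value notation) → 5×10 + 8 = 58 (decimal)
Convert LIII (Roman numeral) → 50 + 1 + 1 + 1 = 53 (decimal)
Compute lcm(58, 53) = 3074
3074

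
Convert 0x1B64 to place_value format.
Convert 0x1B64 (hexadecimal) → 1×4096 + 11×256 + 6×16 + 4 = 7012 (decimal)
Convert 7012 (decimal) → 7012 = 7×1000 + 1×10 + 2 → 7 thousands, 1 ten, 2 ones (place-value notation)
7 thousands, 1 ten, 2 ones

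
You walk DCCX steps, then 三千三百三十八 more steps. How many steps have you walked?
Convert DCCX (Roman numeral) → 500 + 100 + 100 + 10 = 710 (decimal)
Convert 三千三百三十八 (Chinese numeral) → 3×1000 + 3×100 + 3×10 + 8 = 3338 (decimal)
Compute 710 + 3338 = 4048
4048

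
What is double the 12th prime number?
The 12th prime number = 37
Compute 37 × 2 = 74
74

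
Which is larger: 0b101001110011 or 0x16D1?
Convert 0b101001110011 (binary) → 2048 + 512 + 64 + 32 + 16 + 2 + 1 = 2675 (decimal)
Convert 0x16D1 (hexadecimal) → 1×4096 + 6×256 + 13×16 + 1 = 5841 (decimal)
Compare 2675 vs 5841: larger = 5841
5841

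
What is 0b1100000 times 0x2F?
Convert 0b1100000 (binary) → 64 + 32 = 96 (decimal)
Convert 0x2F (hexadecimal) → 2×16 + 15 = 47 (decimal)
Compute 96 × 47 = 4512
4512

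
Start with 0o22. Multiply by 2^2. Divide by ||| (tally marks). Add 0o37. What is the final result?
Convert 0o22 (octal) → 2×8 + 2 = 18 (decimal)
Start: 18
Convert 2^2 (power) → 4 (decimal)
18 × 4 = 72
Convert ||| (tally marks) → 3 (decimal)
72 ÷ 3 = 24
Convert 0o37 (octal) → 3×8 + 7 = 31 (decimal)
24 + 31 = 55
55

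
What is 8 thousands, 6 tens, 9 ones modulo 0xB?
Convert 8 thousands, 6 tens, 9 ones (place-value notation) → 8×1000 + 6×10 + 9 = 8069 (decimal)
Convert 0xB (hexadecimal) → 11 (decimal)
Compute 8069 mod 11 = 6
6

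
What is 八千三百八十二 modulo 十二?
Convert 八千三百八十二 (Chinese numeral) → 8×1000 + 3×100 + 8×10 + 2 = 8382 (decimal)
Convert 十二 (Chinese numeral) → 1×10 + 2 = 12 (decimal)
Compute 8382 mod 12 = 6
6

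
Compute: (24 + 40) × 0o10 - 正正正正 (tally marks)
Convert 0o10 (octal) → 1×8 = 8 (decimal)
Convert 正正正正 (tally marks) → 5 + 5 + 5 + 5 = 20 (decimal)
Expression in decimal: (24 + 40) × 8 - 20
Parentheses first: 24 + 40 = 64
Multiply: 64 × 8 = 512
Subtract: 512 - 20 = 492
492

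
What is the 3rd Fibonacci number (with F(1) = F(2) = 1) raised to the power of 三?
Convert the 3rd Fibonacci number (with F(1) = F(2) = 1) (Fibonacci index) → 1, 1, 2 → 2 (decimal)
Convert 三 (Chinese numeral) → 3 (decimal)
Compute 2 ^ 3 = 8
8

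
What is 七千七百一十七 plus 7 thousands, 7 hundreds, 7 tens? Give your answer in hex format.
Convert 七千七百一十七 (Chinese numeral) → 7×1000 + 7×100 + 1×10 + 7 = 7717 (decimal)
Convert 7 thousands, 7 hundreds, 7 tens (place-value notation) → 7×1000 + 7×100 + 7×10 = 7770 (decimal)
Compute 7717 + 7770 = 15487
Convert 15487 (decimal) → 15487 = 3×4096 + 12×256 + 7×16 + 15 → 0x3C7F (hexadecimal)
0x3C7F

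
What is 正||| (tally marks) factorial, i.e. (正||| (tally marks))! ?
Convert 正||| (tally marks) → 5 + 3 = 8 (decimal)
Compute 8! = 40320
40320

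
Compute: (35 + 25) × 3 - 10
Parentheses first: 35 + 25 = 60
Multiply: 60 × 3 = 180
Subtract: 180 - 10 = 170
170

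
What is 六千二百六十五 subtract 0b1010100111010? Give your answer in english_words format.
Convert 六千二百六十五 (Chinese numeral) → 6×1000 + 2×100 + 6×10 + 5 = 6265 (decimal)
Convert 0b1010100111010 (binary) → 4096 + 1024 + 256 + 32 + 16 + 8 + 2 = 5434 (decimal)
Compute 6265 - 5434 = 831
Convert 831 (decimal) → 831 = 8×100 + 31 → eight hundred thirty-one (English words)
eight hundred thirty-one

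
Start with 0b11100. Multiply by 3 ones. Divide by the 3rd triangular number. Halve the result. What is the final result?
Convert 0b11100 (binary) → 16 + 8 + 4 = 28 (decimal)
Start: 28
Convert 3 ones (place-value notation) → 3 (decimal)
28 × 3 = 84
Convert the 3rd triangular number (triangular index) → 3×4/2 = 6 (decimal)
84 ÷ 6 = 14
14 ÷ 2 = 7
7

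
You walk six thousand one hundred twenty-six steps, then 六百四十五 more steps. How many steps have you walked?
Convert six thousand one hundred twenty-six (English words) → 6×1000 + 1×100 + 26 = 6126 (decimal)
Convert 六百四十五 (Chinese numeral) → 6×100 + 4×10 + 5 = 645 (decimal)
Compute 6126 + 645 = 6771
6771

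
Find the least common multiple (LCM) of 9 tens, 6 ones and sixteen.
Convert 9 tens, 6 ones (place-value notation) → 9×10 + 6 = 96 (decimal)
Convert sixteen (English words) → 16 (decimal)
Compute lcm(96, 16) = 96
96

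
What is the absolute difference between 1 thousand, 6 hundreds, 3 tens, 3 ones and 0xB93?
Convert 1 thousand, 6 hundreds, 3 tens, 3 ones (place-value notation) → 1×1000 + 6×100 + 3×10 + 3 = 1633 (decimal)
Convert 0xB93 (hexadecimal) → 11×256 + 9×16 + 3 = 2963 (decimal)
Compute |1633 - 2963| = 1330
1330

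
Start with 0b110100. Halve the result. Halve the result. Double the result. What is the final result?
Convert 0b110100 (binary) → 32 + 16 + 4 = 52 (decimal)
Start: 52
52 ÷ 2 = 26
26 ÷ 2 = 13
13 × 2 = 26
26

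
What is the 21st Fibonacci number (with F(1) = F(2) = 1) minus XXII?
The 21st Fibonacci number (with F(1) = F(2) = 1) = 10946
Convert XXII (Roman numeral) → 10 + 10 + 1 + 1 = 22 (decimal)
Compute 10946 - 22 = 10924
10924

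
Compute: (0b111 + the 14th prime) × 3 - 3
Convert 0b111 (binary) → 4 + 2 + 1 = 7 (decimal)
Convert the 14th prime (prime index) → 43 (decimal)
Expression in decimal: (7 + 43) × 3 - 3
Parentheses first: 7 + 43 = 50
Multiply: 50 × 3 = 150
Subtract: 150 - 3 = 147
147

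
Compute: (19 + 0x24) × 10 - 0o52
Convert 0x24 (hexadecimal) → 2×16 + 4 = 36 (decimal)
Convert 0o52 (octal) → 5×8 + 2 = 42 (decimal)
Expression in decimal: (19 + 36) × 10 - 42
Parentheses first: 19 + 36 = 55
Multiply: 55 × 10 = 550
Subtract: 550 - 42 = 508
508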